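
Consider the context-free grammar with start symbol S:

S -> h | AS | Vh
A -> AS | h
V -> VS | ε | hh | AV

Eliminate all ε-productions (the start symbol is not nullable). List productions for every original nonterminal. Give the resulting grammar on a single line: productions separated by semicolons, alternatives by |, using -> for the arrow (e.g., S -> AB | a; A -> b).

S -> h | AS | Vh; A -> h | AS; V -> A | S | AV | VS | hh

Nullable set: {V}.
S -> Vh: V nullable, giving Vh | h.
Drop V -> ε.
V -> AV: V nullable, giving A | AV.
V -> VS: V nullable, giving S | VS.
Unchanged (no nullable symbols): S -> AS; S -> h; A -> AS; A -> h; V -> hh.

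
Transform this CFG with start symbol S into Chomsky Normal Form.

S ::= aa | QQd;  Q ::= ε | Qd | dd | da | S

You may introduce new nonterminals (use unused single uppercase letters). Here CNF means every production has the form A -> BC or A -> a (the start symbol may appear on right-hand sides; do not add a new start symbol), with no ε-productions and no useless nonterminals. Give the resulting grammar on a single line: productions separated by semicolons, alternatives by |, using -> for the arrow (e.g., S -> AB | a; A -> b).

Nullable: {Q}; after ε-elimination: S -> d | Qd | aa | QQd; Q -> S | d | Qd | da | dd.
After unit-elimination: S -> d | Qd | aa | QQd; Q -> d | Qd | aa | da | dd | QQd.
TERM: introduce B -> a, A -> d and substitute in every rule of length ≥2.
BIN: Q -> QQA becomes Q -> QC, C -> QA; S -> QQA becomes S -> QD, D -> QA.

S -> d | BB | QA | QD; A -> d; B -> a; C -> QA; D -> QA; Q -> d | AA | AB | BB | QA | QC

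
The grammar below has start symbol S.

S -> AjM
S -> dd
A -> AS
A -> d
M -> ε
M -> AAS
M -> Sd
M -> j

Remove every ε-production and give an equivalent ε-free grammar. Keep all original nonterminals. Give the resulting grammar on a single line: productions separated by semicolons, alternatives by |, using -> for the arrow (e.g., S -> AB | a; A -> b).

S -> Aj | dd | AjM; A -> d | AS; M -> j | Sd | AAS

Nullable set: {M}.
S -> AjM: M nullable, giving Aj | AjM.
Drop M -> ε.
Unchanged (no nullable symbols): S -> dd; A -> AS; A -> d; M -> AAS; M -> Sd; M -> j.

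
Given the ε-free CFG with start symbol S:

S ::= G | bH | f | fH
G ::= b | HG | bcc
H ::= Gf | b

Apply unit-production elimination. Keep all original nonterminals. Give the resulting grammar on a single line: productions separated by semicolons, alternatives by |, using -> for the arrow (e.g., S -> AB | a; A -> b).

Unit productions: S->G.
Unit pairs (A ⇒* B via units): (S,G).
S: inherits non-unit rules of {G, S} → HG | b | bH | bcc | f | fH.
G: inherits non-unit rules of {G} → HG | b | bcc.
H: inherits non-unit rules of {H} → Gf | b.

S -> b | f | HG | bH | fH | bcc; G -> b | HG | bcc; H -> b | Gf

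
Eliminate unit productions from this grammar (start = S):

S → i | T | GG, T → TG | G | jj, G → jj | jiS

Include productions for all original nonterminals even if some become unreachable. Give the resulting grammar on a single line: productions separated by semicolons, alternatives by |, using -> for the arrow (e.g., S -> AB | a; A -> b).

Unit productions: S->T, T->G.
Unit pairs (A ⇒* B via units): (S,G), (S,T), (T,G).
S: inherits non-unit rules of {G, S, T} → GG | TG | i | jiS | jj.
G: inherits non-unit rules of {G} → jiS | jj.
T: inherits non-unit rules of {G, T} → TG | jiS | jj.

S -> i | GG | TG | jj | jiS; G -> jj | jiS; T -> TG | jj | jiS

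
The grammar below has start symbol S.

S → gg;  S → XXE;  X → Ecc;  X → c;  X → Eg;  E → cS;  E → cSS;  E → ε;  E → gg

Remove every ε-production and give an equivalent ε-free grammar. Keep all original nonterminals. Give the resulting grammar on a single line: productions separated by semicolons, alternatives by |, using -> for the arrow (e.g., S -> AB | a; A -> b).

S -> XX | gg | XXE; E -> cS | gg | cSS; X -> c | g | Eg | cc | Ecc

Nullable set: {E}.
S -> XXE: E nullable, giving XX | XXE.
Drop E -> ε.
X -> Ecc: E nullable, giving Ecc | cc.
X -> Eg: E nullable, giving Eg | g.
Unchanged (no nullable symbols): S -> gg; E -> cS; E -> cSS; E -> gg; X -> c.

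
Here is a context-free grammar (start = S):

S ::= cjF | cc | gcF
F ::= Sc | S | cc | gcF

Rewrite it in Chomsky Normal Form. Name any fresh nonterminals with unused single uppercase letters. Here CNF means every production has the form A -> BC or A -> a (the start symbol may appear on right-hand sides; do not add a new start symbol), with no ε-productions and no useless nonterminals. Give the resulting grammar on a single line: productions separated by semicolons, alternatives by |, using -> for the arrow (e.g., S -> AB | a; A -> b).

No ε-productions.
After unit-elimination: S -> cc | cjF | gcF; F -> Sc | cc | cjF | gcF.
TERM: introduce A -> c, C -> g, B -> j and substitute in every rule of length ≥2.
BIN: F -> ABF becomes F -> AD, D -> BF; F -> CAF becomes F -> CE, E -> AF; S -> ABF becomes S -> AG, G -> BF; S -> CAF becomes S -> CH, H -> AF.

S -> AA | AG | CH; A -> c; B -> j; C -> g; D -> BF; E -> AF; F -> AA | AD | CE | SA; G -> BF; H -> AF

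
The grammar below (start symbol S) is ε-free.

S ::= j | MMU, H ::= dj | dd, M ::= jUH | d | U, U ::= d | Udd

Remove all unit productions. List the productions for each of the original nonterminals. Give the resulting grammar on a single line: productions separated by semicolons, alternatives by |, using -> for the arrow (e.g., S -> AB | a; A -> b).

S -> j | MMU; H -> dd | dj; M -> d | Udd | jUH; U -> d | Udd

Unit productions: M->U.
Unit pairs (A ⇒* B via units): (M,U).
S: inherits non-unit rules of {S} → MMU | j.
H: inherits non-unit rules of {H} → dd | dj.
M: inherits non-unit rules of {M, U} → Udd | d | jUH.
U: inherits non-unit rules of {U} → Udd | d.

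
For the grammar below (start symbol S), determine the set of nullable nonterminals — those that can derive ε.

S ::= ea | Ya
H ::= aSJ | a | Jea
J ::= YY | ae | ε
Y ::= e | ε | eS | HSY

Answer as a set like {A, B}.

Directly nullable (have an ε-rule): {J, Y}.
Not nullable: H, S — each has a terminal in every rule's right-hand side or depends on a non-nullable symbol.

{J, Y}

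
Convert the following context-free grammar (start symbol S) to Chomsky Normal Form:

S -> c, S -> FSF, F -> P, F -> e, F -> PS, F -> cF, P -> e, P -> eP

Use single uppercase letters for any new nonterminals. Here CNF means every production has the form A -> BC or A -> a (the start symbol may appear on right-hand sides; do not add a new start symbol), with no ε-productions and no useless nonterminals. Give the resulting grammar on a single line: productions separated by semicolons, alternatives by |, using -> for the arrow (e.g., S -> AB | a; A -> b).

No ε-productions.
After unit-elimination: S -> c | FSF; F -> e | PS | cF | eP; P -> e | eP.
TERM: introduce A -> c, B -> e and substitute in every rule of length ≥2.
BIN: S -> FSF becomes S -> FC, C -> SF.

S -> c | FC; A -> c; B -> e; C -> SF; F -> e | AF | BP | PS; P -> e | BP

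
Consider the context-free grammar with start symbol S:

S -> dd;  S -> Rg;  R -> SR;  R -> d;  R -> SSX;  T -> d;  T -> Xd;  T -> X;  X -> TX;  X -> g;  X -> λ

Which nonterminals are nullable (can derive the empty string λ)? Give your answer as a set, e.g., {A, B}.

Directly nullable (have an ε-rule): {X}.
T is nullable via T -> X (every symbol on the right is already known nullable).
Not nullable: R, S — each has a terminal in every rule's right-hand side or depends on a non-nullable symbol.

{T, X}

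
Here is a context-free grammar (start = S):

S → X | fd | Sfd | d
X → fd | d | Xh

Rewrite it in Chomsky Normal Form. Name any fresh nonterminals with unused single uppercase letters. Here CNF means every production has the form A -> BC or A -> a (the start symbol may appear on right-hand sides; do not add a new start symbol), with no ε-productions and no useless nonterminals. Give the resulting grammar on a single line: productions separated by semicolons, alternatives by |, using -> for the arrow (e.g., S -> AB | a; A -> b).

No ε-productions.
After unit-elimination: S -> d | Xh | fd | Sfd; X -> d | Xh | fd.
TERM: introduce B -> d, A -> f, C -> h and substitute in every rule of length ≥2.
BIN: S -> SAB becomes S -> SD, D -> AB.

S -> d | AB | SD | XC; A -> f; B -> d; C -> h; D -> AB; X -> d | AB | XC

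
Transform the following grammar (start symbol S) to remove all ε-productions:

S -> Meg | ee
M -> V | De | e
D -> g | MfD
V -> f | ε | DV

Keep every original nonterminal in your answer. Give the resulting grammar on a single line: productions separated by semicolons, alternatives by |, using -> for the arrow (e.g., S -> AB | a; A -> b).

Nullable set: {M, V}.
S -> Meg: M nullable, giving Meg | eg.
D -> MfD: M nullable, giving MfD | fD.
M -> V: V nullable, giving V.
Drop V -> ε.
V -> DV: V nullable, giving D | DV.
Unchanged (no nullable symbols): S -> ee; D -> g; M -> De; M -> e; V -> f.

S -> ee | eg | Meg; D -> g | fD | MfD; M -> V | e | De; V -> D | f | DV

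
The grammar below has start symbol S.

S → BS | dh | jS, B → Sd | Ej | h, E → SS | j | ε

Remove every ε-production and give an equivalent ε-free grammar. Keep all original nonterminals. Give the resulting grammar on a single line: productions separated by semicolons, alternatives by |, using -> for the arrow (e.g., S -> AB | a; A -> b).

S -> BS | dh | jS; B -> h | j | Ej | Sd; E -> j | SS

Nullable set: {E}.
B -> Ej: E nullable, giving Ej | j.
Drop E -> ε.
Unchanged (no nullable symbols): S -> BS; S -> dh; S -> jS; B -> Sd; B -> h; E -> SS; E -> j.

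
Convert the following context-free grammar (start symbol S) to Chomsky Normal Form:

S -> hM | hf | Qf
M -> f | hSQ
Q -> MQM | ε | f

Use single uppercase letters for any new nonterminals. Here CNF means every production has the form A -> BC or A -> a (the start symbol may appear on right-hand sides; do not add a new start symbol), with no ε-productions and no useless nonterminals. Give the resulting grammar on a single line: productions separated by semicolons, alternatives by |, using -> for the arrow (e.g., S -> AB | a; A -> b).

Nullable: {Q}; after ε-elimination: S -> f | Qf | hM | hf; M -> f | hS | hSQ; Q -> f | MM | MQM.
No unit productions to eliminate.
TERM: introduce B -> f, A -> h and substitute in every rule of length ≥2.
BIN: M -> ASQ becomes M -> AC, C -> SQ; Q -> MQM becomes Q -> MD, D -> QM.

S -> f | AB | AM | QB; A -> h; B -> f; C -> SQ; D -> QM; M -> f | AC | AS; Q -> f | MD | MM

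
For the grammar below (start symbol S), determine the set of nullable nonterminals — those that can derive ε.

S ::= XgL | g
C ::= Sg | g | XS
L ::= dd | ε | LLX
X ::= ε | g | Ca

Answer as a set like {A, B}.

{L, X}

Directly nullable (have an ε-rule): {L, X}.
Not nullable: C, S — each has a terminal in every rule's right-hand side or depends on a non-nullable symbol.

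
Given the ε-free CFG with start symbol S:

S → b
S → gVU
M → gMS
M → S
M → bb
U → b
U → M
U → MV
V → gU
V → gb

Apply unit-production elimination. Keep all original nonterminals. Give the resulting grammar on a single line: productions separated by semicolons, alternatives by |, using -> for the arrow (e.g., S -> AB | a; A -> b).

S -> b | gVU; M -> b | bb | gMS | gVU; U -> b | MV | bb | gMS | gVU; V -> gU | gb

Unit productions: M->S, U->M.
Unit pairs (A ⇒* B via units): (M,S), (U,M), (U,S).
S: inherits non-unit rules of {S} → b | gVU.
M: inherits non-unit rules of {M, S} → b | bb | gMS | gVU.
U: inherits non-unit rules of {M, S, U} → MV | b | bb | gMS | gVU.
V: inherits non-unit rules of {V} → gU | gb.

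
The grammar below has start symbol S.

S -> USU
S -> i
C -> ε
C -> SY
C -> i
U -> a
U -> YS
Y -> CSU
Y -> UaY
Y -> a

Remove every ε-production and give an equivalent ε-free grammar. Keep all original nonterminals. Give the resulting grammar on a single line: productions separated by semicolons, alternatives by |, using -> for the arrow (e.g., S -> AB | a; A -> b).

S -> i | USU; C -> i | SY; U -> a | YS; Y -> a | SU | CSU | UaY

Nullable set: {C}.
Drop C -> ε.
Y -> CSU: C nullable, giving CSU | SU.
Unchanged (no nullable symbols): S -> USU; S -> i; C -> SY; C -> i; U -> YS; U -> a; Y -> UaY; Y -> a.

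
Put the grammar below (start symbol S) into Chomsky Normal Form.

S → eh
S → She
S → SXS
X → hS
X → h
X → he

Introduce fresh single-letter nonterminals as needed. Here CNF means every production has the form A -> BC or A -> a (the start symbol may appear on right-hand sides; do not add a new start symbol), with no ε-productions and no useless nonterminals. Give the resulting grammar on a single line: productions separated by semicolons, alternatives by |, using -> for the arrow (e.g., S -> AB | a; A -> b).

No ε-productions.
No unit productions to eliminate.
TERM: introduce B -> e, A -> h and substitute in every rule of length ≥2.
BIN: S -> SAB becomes S -> SC, C -> AB; S -> SXS becomes S -> SD, D -> XS.

S -> BA | SC | SD; A -> h; B -> e; C -> AB; D -> XS; X -> h | AB | AS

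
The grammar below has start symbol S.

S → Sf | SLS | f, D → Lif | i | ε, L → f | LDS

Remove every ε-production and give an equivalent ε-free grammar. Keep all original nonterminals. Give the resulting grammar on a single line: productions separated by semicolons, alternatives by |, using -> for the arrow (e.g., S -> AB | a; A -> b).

S -> f | Sf | SLS; D -> i | Lif; L -> f | LS | LDS

Nullable set: {D}.
Drop D -> ε.
L -> LDS: D nullable, giving LDS | LS.
Unchanged (no nullable symbols): S -> SLS; S -> Sf; S -> f; D -> Lif; D -> i; L -> f.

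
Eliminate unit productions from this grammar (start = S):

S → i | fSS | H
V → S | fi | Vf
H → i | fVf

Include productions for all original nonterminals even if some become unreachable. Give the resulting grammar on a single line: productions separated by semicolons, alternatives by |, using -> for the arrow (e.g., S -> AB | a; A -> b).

S -> i | fSS | fVf; H -> i | fVf; V -> i | Vf | fi | fSS | fVf

Unit productions: S->H, V->S.
Unit pairs (A ⇒* B via units): (S,H), (V,H), (V,S).
S: inherits non-unit rules of {H, S} → fSS | fVf | i.
H: inherits non-unit rules of {H} → fVf | i.
V: inherits non-unit rules of {H, S, V} → Vf | fSS | fVf | fi | i.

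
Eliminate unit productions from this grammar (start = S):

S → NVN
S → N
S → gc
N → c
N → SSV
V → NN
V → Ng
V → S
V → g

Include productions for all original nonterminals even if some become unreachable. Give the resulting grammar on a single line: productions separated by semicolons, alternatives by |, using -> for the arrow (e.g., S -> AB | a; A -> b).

Unit productions: S->N, V->S.
Unit pairs (A ⇒* B via units): (S,N), (V,N), (V,S).
S: inherits non-unit rules of {N, S} → NVN | SSV | c | gc.
N: inherits non-unit rules of {N} → SSV | c.
V: inherits non-unit rules of {N, S, V} → NN | NVN | Ng | SSV | c | g | gc.

S -> c | gc | NVN | SSV; N -> c | SSV; V -> c | g | NN | Ng | gc | NVN | SSV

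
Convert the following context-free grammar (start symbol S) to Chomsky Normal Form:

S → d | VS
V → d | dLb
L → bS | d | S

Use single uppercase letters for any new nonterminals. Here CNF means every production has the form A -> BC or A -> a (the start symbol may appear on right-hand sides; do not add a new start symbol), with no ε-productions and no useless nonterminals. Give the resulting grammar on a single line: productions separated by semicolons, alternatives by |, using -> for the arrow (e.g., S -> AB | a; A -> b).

No ε-productions.
After unit-elimination: S -> d | VS; L -> d | VS | bS; V -> d | dLb.
TERM: introduce A -> b, B -> d and substitute in every rule of length ≥2.
BIN: V -> BLA becomes V -> BC, C -> LA.

S -> d | VS; A -> b; B -> d; C -> LA; L -> d | AS | VS; V -> d | BC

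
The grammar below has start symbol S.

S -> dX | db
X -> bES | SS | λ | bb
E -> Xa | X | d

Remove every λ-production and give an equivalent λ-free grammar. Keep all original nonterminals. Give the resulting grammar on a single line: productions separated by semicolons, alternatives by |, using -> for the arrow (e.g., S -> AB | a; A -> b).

S -> d | dX | db; E -> X | a | d | Xa; X -> SS | bS | bb | bES

Nullable set: {E, X}.
S -> dX: X nullable, giving d | dX.
E -> X: X nullable, giving X.
E -> Xa: X nullable, giving Xa | a.
Drop X -> λ.
X -> bES: E nullable, giving bES | bS.
Unchanged (no nullable symbols): S -> db; E -> d; X -> SS; X -> bb.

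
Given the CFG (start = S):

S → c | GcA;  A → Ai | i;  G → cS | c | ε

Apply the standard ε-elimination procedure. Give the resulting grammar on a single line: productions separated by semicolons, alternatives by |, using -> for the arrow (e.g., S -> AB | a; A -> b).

Nullable set: {G}.
S -> GcA: G nullable, giving GcA | cA.
Drop G -> ε.
Unchanged (no nullable symbols): S -> c; A -> Ai; A -> i; G -> c; G -> cS.

S -> c | cA | GcA; A -> i | Ai; G -> c | cS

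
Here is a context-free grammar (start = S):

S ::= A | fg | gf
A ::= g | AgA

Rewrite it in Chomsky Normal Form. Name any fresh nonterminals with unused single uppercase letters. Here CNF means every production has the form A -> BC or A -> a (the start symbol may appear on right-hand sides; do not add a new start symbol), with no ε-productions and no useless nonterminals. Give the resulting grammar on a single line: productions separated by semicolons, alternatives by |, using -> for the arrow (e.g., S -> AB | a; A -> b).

S -> g | AE | BC | CB; A -> g | AD; B -> g; C -> f; D -> BA; E -> BA

No ε-productions.
After unit-elimination: S -> g | fg | gf | AgA; A -> g | AgA.
TERM: introduce C -> f, B -> g and substitute in every rule of length ≥2.
BIN: A -> ABA becomes A -> AD, D -> BA; S -> ABA becomes S -> AE, E -> BA.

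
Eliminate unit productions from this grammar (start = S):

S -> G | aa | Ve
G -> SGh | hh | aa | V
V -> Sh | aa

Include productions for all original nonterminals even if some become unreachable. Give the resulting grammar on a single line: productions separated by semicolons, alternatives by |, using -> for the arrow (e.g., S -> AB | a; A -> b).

S -> Sh | Ve | aa | hh | SGh; G -> Sh | aa | hh | SGh; V -> Sh | aa

Unit productions: G->V, S->G.
Unit pairs (A ⇒* B via units): (G,V), (S,G), (S,V).
S: inherits non-unit rules of {G, S, V} → SGh | Sh | Ve | aa | hh.
G: inherits non-unit rules of {G, V} → SGh | Sh | aa | hh.
V: inherits non-unit rules of {V} → Sh | aa.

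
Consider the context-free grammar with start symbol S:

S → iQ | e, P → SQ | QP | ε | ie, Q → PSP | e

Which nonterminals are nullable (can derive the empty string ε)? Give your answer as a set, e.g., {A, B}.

Directly nullable (have an ε-rule): {P}.
Not nullable: Q, S — each has a terminal in every rule's right-hand side or depends on a non-nullable symbol.

{P}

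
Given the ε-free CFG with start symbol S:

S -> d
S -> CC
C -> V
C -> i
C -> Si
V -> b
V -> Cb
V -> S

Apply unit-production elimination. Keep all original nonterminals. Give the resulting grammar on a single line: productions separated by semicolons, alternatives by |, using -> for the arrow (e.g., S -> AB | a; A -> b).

S -> d | CC; C -> b | d | i | CC | Cb | Si; V -> b | d | CC | Cb

Unit productions: C->V, V->S.
Unit pairs (A ⇒* B via units): (C,S), (C,V), (V,S).
S: inherits non-unit rules of {S} → CC | d.
C: inherits non-unit rules of {C, S, V} → CC | Cb | Si | b | d | i.
V: inherits non-unit rules of {S, V} → CC | Cb | b | d.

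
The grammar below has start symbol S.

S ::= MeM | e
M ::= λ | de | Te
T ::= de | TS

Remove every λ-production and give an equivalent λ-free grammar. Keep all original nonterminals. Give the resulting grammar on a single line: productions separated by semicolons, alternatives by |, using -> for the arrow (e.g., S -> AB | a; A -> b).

S -> e | Me | eM | MeM; M -> Te | de; T -> TS | de

Nullable set: {M}.
S -> MeM: M, M nullable, giving Me | MeM | e | eM.
Drop M -> λ.
Unchanged (no nullable symbols): S -> e; M -> Te; M -> de; T -> TS; T -> de.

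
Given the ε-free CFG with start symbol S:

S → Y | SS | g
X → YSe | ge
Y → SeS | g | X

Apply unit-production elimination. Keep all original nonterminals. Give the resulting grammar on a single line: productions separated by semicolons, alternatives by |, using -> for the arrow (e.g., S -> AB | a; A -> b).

Unit productions: S->Y, Y->X.
Unit pairs (A ⇒* B via units): (S,X), (S,Y), (Y,X).
S: inherits non-unit rules of {S, X, Y} → SS | SeS | YSe | g | ge.
X: inherits non-unit rules of {X} → YSe | ge.
Y: inherits non-unit rules of {X, Y} → SeS | YSe | g | ge.

S -> g | SS | ge | SeS | YSe; X -> ge | YSe; Y -> g | ge | SeS | YSe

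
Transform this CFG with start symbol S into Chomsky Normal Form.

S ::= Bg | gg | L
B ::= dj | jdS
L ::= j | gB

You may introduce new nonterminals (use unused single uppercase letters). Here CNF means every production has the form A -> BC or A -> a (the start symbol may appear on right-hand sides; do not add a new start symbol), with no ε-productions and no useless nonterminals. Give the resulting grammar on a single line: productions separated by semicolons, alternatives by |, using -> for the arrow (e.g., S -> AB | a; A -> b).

No ε-productions.
After unit-elimination: S -> j | Bg | gB | gg; B -> dj | jdS; L -> j | gB.
TERM: introduce A -> d, D -> g, C -> j and substitute in every rule of length ≥2.
BIN: B -> CAS becomes B -> CE, E -> AS.
Drop unreachable/unproductive: L.

S -> j | BD | DB | DD; A -> d; B -> AC | CE; C -> j; D -> g; E -> AS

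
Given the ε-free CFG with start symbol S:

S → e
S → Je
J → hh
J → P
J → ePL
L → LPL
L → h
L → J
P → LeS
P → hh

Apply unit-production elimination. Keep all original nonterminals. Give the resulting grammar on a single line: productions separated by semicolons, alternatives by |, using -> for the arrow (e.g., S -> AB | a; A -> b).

S -> e | Je; J -> hh | LeS | ePL; L -> h | hh | LPL | LeS | ePL; P -> hh | LeS

Unit productions: J->P, L->J.
Unit pairs (A ⇒* B via units): (J,P), (L,J), (L,P).
S: inherits non-unit rules of {S} → Je | e.
J: inherits non-unit rules of {J, P} → LeS | ePL | hh.
L: inherits non-unit rules of {J, L, P} → LPL | LeS | ePL | h | hh.
P: inherits non-unit rules of {P} → LeS | hh.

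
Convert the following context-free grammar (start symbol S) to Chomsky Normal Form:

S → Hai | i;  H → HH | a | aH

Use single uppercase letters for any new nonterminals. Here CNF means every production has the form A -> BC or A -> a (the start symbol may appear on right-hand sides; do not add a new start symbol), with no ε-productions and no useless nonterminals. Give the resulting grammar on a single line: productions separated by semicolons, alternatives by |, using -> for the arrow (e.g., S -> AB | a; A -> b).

No ε-productions.
No unit productions to eliminate.
TERM: introduce A -> a, B -> i and substitute in every rule of length ≥2.
BIN: S -> HAB becomes S -> HC, C -> AB.

S -> i | HC; A -> a; B -> i; C -> AB; H -> a | AH | HH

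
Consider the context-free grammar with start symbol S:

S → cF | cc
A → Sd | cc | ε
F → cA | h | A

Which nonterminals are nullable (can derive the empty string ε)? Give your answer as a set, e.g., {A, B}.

Directly nullable (have an ε-rule): {A}.
F is nullable via F -> A (every symbol on the right is already known nullable).
Not nullable: S — each has a terminal in every rule's right-hand side or depends on a non-nullable symbol.

{A, F}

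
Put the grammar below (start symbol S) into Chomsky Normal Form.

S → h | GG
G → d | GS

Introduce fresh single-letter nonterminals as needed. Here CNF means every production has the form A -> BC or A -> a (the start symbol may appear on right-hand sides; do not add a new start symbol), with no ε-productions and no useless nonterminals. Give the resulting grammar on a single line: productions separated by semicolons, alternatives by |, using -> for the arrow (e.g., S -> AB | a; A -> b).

S -> h | GG; G -> d | GS

No ε-productions.
No unit productions to eliminate.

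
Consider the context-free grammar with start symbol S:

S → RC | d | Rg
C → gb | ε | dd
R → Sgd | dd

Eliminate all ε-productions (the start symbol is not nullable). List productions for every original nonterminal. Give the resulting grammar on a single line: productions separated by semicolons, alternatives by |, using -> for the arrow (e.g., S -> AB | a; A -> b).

Nullable set: {C}.
S -> RC: C nullable, giving R | RC.
Drop C -> ε.
Unchanged (no nullable symbols): S -> Rg; S -> d; C -> dd; C -> gb; R -> Sgd; R -> dd.

S -> R | d | RC | Rg; C -> dd | gb; R -> dd | Sgd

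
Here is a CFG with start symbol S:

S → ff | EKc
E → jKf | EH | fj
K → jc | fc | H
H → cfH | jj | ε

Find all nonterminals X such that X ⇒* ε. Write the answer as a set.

{H, K}

Directly nullable (have an ε-rule): {H}.
K is nullable via K -> H (every symbol on the right is already known nullable).
Not nullable: E, S — each has a terminal in every rule's right-hand side or depends on a non-nullable symbol.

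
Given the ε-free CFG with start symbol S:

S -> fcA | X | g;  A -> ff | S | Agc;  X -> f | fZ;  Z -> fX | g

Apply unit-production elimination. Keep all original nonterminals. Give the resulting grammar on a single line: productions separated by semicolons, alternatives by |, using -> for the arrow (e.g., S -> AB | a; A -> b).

Unit productions: A->S, S->X.
Unit pairs (A ⇒* B via units): (A,S), (A,X), (S,X).
S: inherits non-unit rules of {S, X} → f | fZ | fcA | g.
A: inherits non-unit rules of {A, S, X} → Agc | f | fZ | fcA | ff | g.
X: inherits non-unit rules of {X} → f | fZ.
Z: inherits non-unit rules of {Z} → fX | g.

S -> f | g | fZ | fcA; A -> f | g | fZ | ff | Agc | fcA; X -> f | fZ; Z -> g | fX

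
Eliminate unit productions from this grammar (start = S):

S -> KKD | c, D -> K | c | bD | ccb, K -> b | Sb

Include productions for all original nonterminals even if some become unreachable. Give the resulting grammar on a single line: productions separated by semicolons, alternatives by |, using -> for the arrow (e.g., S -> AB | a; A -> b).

S -> c | KKD; D -> b | c | Sb | bD | ccb; K -> b | Sb

Unit productions: D->K.
Unit pairs (A ⇒* B via units): (D,K).
S: inherits non-unit rules of {S} → KKD | c.
D: inherits non-unit rules of {D, K} → Sb | b | bD | c | ccb.
K: inherits non-unit rules of {K} → Sb | b.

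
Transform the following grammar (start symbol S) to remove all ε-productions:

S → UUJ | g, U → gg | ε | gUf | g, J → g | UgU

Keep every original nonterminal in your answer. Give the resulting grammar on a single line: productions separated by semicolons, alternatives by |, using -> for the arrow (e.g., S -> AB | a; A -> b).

Nullable set: {U}.
S -> UUJ: U, U nullable, giving J | UJ | UUJ.
J -> UgU: U, U nullable, giving Ug | UgU | g | gU.
Drop U -> ε.
U -> gUf: U nullable, giving gUf | gf.
Unchanged (no nullable symbols): S -> g; J -> g; U -> g; U -> gg.

S -> J | g | UJ | UUJ; J -> g | Ug | gU | UgU; U -> g | gf | gg | gUf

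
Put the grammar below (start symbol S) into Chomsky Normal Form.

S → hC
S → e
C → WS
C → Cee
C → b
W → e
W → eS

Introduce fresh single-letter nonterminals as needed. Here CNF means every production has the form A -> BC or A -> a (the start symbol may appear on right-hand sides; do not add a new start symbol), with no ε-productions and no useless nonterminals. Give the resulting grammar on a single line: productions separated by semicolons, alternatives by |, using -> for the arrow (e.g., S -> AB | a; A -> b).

S -> e | BC; A -> e; B -> h; C -> b | CD | WS; D -> AA; W -> e | AS

No ε-productions.
No unit productions to eliminate.
TERM: introduce A -> e, B -> h and substitute in every rule of length ≥2.
BIN: C -> CAA becomes C -> CD, D -> AA.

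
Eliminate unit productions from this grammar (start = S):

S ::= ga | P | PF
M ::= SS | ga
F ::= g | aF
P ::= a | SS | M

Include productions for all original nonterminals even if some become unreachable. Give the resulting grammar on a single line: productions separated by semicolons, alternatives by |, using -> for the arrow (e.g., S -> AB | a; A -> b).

Unit productions: P->M, S->P.
Unit pairs (A ⇒* B via units): (P,M), (S,M), (S,P).
S: inherits non-unit rules of {M, P, S} → PF | SS | a | ga.
F: inherits non-unit rules of {F} → aF | g.
M: inherits non-unit rules of {M} → SS | ga.
P: inherits non-unit rules of {M, P} → SS | a | ga.

S -> a | PF | SS | ga; F -> g | aF; M -> SS | ga; P -> a | SS | ga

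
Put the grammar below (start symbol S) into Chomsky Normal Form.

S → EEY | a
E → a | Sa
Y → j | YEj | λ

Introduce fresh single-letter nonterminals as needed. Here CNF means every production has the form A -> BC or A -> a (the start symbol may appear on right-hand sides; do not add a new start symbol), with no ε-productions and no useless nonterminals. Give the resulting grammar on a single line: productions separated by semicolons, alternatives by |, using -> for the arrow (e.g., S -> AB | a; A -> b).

Nullable: {Y}; after ε-elimination: S -> a | EE | EEY; E -> a | Sa; Y -> j | Ej | YEj.
No unit productions to eliminate.
TERM: introduce A -> a, B -> j and substitute in every rule of length ≥2.
BIN: S -> EEY becomes S -> EC, C -> EY; Y -> YEB becomes Y -> YD, D -> EB.

S -> a | EC | EE; A -> a; B -> j; C -> EY; D -> EB; E -> a | SA; Y -> j | EB | YD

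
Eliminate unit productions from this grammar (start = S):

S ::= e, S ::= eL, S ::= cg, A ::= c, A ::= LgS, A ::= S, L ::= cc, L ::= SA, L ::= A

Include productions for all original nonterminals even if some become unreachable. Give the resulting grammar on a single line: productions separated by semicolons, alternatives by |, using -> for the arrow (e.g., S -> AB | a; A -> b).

S -> e | cg | eL; A -> c | e | cg | eL | LgS; L -> c | e | SA | cc | cg | eL | LgS

Unit productions: A->S, L->A.
Unit pairs (A ⇒* B via units): (A,S), (L,A), (L,S).
S: inherits non-unit rules of {S} → cg | e | eL.
A: inherits non-unit rules of {A, S} → LgS | c | cg | e | eL.
L: inherits non-unit rules of {A, L, S} → LgS | SA | c | cc | cg | e | eL.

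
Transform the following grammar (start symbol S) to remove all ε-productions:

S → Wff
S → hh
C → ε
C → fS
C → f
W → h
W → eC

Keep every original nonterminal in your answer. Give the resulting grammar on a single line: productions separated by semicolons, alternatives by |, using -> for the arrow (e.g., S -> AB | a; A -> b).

S -> hh | Wff; C -> f | fS; W -> e | h | eC

Nullable set: {C}.
Drop C -> ε.
W -> eC: C nullable, giving e | eC.
Unchanged (no nullable symbols): S -> Wff; S -> hh; C -> f; C -> fS; W -> h.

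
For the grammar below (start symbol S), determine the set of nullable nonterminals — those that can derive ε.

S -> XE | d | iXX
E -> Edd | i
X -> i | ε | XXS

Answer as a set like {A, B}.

Directly nullable (have an ε-rule): {X}.
Not nullable: E, S — each has a terminal in every rule's right-hand side or depends on a non-nullable symbol.

{X}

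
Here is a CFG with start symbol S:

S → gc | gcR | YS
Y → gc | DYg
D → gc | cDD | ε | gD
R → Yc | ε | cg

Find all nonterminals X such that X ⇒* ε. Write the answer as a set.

{D, R}

Directly nullable (have an ε-rule): {D, R}.
Not nullable: S, Y — each has a terminal in every rule's right-hand side or depends on a non-nullable symbol.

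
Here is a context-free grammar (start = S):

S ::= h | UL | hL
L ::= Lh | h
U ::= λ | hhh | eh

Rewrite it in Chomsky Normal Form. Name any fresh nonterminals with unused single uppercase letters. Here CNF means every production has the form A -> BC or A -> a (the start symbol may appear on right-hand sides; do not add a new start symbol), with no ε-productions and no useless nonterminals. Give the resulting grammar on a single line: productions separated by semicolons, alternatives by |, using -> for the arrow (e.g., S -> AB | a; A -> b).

Nullable: {U}; after ε-elimination: S -> L | h | UL | hL; L -> h | Lh; U -> eh | hhh.
After unit-elimination: S -> h | Lh | UL | hL; L -> h | Lh; U -> eh | hhh.
TERM: introduce B -> e, A -> h and substitute in every rule of length ≥2.
BIN: U -> AAA becomes U -> AC, C -> AA.

S -> h | AL | LA | UL; A -> h; B -> e; C -> AA; L -> h | LA; U -> AC | BA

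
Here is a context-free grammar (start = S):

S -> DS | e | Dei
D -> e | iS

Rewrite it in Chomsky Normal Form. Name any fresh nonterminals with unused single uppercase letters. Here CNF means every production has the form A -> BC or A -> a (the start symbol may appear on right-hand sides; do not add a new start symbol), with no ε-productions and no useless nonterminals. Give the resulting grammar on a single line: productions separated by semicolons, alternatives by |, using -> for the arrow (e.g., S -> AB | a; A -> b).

No ε-productions.
No unit productions to eliminate.
TERM: introduce B -> e, A -> i and substitute in every rule of length ≥2.
BIN: S -> DBA becomes S -> DC, C -> BA.

S -> e | DC | DS; A -> i; B -> e; C -> BA; D -> e | AS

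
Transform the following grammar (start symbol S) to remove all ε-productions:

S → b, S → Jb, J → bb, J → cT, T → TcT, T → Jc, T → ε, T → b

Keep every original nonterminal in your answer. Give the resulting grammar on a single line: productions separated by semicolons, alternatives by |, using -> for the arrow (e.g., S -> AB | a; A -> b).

S -> b | Jb; J -> c | bb | cT; T -> b | c | Jc | Tc | cT | TcT

Nullable set: {T}.
J -> cT: T nullable, giving c | cT.
Drop T -> ε.
T -> TcT: T, T nullable, giving Tc | TcT | c | cT.
Unchanged (no nullable symbols): S -> Jb; S -> b; J -> bb; T -> Jc; T -> b.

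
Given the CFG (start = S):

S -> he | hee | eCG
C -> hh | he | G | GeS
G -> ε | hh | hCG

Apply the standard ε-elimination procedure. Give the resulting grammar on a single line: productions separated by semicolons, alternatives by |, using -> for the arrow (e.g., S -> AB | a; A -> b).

S -> e | eC | eG | he | eCG | hee; C -> G | eS | he | hh | GeS; G -> h | hC | hG | hh | hCG

Nullable set: {C, G}.
S -> eCG: C, G nullable, giving e | eC | eCG | eG.
C -> G: G nullable, giving G.
C -> GeS: G nullable, giving GeS | eS.
Drop G -> ε.
G -> hCG: C, G nullable, giving h | hC | hCG | hG.
Unchanged (no nullable symbols): S -> he; S -> hee; C -> he; C -> hh; G -> hh.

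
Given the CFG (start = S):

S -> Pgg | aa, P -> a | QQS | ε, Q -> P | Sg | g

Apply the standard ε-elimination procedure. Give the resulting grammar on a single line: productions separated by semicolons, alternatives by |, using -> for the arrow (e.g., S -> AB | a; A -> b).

Nullable set: {P, Q}.
S -> Pgg: P nullable, giving Pgg | gg.
Drop P -> ε.
P -> QQS: Q, Q nullable, giving QQS | QS | S.
Q -> P: P nullable, giving P.
Unchanged (no nullable symbols): S -> aa; P -> a; Q -> Sg; Q -> g.

S -> aa | gg | Pgg; P -> S | a | QS | QQS; Q -> P | g | Sg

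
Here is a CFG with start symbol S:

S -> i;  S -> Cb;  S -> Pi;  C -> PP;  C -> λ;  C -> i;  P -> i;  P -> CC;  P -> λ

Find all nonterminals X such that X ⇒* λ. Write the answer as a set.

{C, P}

Directly nullable (have an ε-rule): {C, P}.
Not nullable: S — each has a terminal in every rule's right-hand side or depends on a non-nullable symbol.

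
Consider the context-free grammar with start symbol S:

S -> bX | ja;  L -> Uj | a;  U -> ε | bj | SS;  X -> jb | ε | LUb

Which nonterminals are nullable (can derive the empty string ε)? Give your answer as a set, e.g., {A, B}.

{U, X}

Directly nullable (have an ε-rule): {U, X}.
Not nullable: L, S — each has a terminal in every rule's right-hand side or depends on a non-nullable symbol.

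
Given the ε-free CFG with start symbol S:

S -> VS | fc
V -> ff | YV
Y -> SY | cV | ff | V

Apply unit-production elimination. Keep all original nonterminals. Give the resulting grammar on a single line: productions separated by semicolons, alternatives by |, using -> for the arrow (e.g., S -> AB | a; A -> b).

Unit productions: Y->V.
Unit pairs (A ⇒* B via units): (Y,V).
S: inherits non-unit rules of {S} → VS | fc.
V: inherits non-unit rules of {V} → YV | ff.
Y: inherits non-unit rules of {V, Y} → SY | YV | cV | ff.

S -> VS | fc; V -> YV | ff; Y -> SY | YV | cV | ff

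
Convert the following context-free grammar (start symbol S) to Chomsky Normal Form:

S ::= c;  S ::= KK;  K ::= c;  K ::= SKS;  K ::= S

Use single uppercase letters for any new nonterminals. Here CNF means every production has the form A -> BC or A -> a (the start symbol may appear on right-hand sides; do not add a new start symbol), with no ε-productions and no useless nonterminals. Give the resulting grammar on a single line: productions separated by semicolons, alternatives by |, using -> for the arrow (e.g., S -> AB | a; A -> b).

No ε-productions.
After unit-elimination: S -> c | KK; K -> c | KK | SKS.
BIN: K -> SKS becomes K -> SA, A -> KS.

S -> c | KK; A -> KS; K -> c | KK | SA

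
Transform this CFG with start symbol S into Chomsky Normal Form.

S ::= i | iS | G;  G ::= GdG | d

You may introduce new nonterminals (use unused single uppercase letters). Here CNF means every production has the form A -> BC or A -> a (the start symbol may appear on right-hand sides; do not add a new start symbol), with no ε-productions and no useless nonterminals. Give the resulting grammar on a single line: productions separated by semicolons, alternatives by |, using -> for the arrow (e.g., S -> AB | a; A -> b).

S -> d | i | BS | GD; A -> d; B -> i; C -> AG; D -> AG; G -> d | GC

No ε-productions.
After unit-elimination: S -> d | i | iS | GdG; G -> d | GdG.
TERM: introduce A -> d, B -> i and substitute in every rule of length ≥2.
BIN: G -> GAG becomes G -> GC, C -> AG; S -> GAG becomes S -> GD, D -> AG.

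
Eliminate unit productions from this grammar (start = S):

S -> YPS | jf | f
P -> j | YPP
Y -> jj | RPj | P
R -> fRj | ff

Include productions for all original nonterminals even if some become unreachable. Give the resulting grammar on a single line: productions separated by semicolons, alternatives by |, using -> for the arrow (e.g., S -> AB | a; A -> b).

S -> f | jf | YPS; P -> j | YPP; R -> ff | fRj; Y -> j | jj | RPj | YPP

Unit productions: Y->P.
Unit pairs (A ⇒* B via units): (Y,P).
S: inherits non-unit rules of {S} → YPS | f | jf.
P: inherits non-unit rules of {P} → YPP | j.
R: inherits non-unit rules of {R} → fRj | ff.
Y: inherits non-unit rules of {P, Y} → RPj | YPP | j | jj.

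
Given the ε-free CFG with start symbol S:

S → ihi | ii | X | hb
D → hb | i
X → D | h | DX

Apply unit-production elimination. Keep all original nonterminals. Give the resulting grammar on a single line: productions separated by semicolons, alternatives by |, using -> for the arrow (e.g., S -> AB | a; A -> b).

S -> h | i | DX | hb | ii | ihi; D -> i | hb; X -> h | i | DX | hb

Unit productions: S->X, X->D.
Unit pairs (A ⇒* B via units): (S,D), (S,X), (X,D).
S: inherits non-unit rules of {D, S, X} → DX | h | hb | i | ihi | ii.
D: inherits non-unit rules of {D} → hb | i.
X: inherits non-unit rules of {D, X} → DX | h | hb | i.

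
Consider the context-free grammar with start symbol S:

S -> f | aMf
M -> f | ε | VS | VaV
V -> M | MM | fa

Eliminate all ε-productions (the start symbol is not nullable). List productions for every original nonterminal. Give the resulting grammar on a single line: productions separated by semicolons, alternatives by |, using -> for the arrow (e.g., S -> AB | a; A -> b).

Nullable set: {M, V}.
S -> aMf: M nullable, giving aMf | af.
Drop M -> ε.
M -> VS: V nullable, giving S | VS.
M -> VaV: V, V nullable, giving Va | VaV | a | aV.
V -> M: M nullable, giving M.
V -> MM: M, M nullable, giving M | MM.
Unchanged (no nullable symbols): S -> f; M -> f; V -> fa.

S -> f | af | aMf; M -> S | a | f | VS | Va | aV | VaV; V -> M | MM | fa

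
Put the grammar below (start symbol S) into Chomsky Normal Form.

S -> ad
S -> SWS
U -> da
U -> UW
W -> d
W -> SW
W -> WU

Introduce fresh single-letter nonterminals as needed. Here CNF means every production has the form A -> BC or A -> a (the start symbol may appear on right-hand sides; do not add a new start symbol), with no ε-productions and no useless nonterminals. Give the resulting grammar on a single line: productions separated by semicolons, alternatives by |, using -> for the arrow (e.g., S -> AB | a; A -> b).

S -> AB | SC; A -> a; B -> d; C -> WS; U -> BA | UW; W -> d | SW | WU

No ε-productions.
No unit productions to eliminate.
TERM: introduce A -> a, B -> d and substitute in every rule of length ≥2.
BIN: S -> SWS becomes S -> SC, C -> WS.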